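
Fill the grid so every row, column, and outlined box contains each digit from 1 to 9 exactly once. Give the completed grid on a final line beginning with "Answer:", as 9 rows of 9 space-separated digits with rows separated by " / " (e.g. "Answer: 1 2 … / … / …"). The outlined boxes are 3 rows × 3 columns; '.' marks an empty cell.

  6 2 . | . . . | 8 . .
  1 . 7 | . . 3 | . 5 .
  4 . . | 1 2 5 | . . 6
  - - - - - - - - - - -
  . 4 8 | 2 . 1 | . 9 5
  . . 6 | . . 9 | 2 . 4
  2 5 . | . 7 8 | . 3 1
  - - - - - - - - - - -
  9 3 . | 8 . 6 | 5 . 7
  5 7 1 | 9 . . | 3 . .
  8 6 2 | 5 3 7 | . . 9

Step 1. [r1c6∈{4}] r1c6 is down to just 4, so r1c6=4.
Step 2. [r7c8∈{1,2,4}] across row 7, 2 lands solely at r7c8 ⇒ r7c8=2.
Step 3. [r3c8∈{7}] r3c8 has the single candidate 7 ⇒ r3c8=7.
Step 4. [r2c5∈{6,8,9}] 8 has one home in col 5: r2c5. So r2c5=8.
Step 5. [r2c2∈{9}] r2c2's peers cover all but 9 ⇒ r2c2=9.
Step 6. [r8c5∈{4}] r8c5 has the single candidate 4, so r8c5=4.
Step 7. [r5c1∈{3,7}] across row 5, 7 lands solely at r5c1 ⇒ r5c1=7.
Step 8. [r4c5∈{6}] r4c5's peers cover all but 6 ⇒ r4c5=6.
Step 9. [r9c8∈{1,4}] r9c8 is the only open cell in col 8 admitting 4. So r9c8=4.
Step 10. [r8c8∈{6,8}] in row 8, 6 fits only at r8c8 ⇒ r8c8=6.
Step 11. [r1c3∈{3,5}] 5 has one home in row 1: r1c3 ⇒ r1c3=5.
Step 12. [r2c9∈{2}] nothing but 2 survives at r2c9. So r2c9=2.
Step 13. [r5c4∈{3}] r5c4 has the single candidate 3, so r5c4=3.
Step 14. [r9c7∈{1}] r9c7 has the single candidate 1, so r9c7=1.
Step 15. [r2c4∈{6}] nothing but 6 survives at r2c4, so r2c4=6.
Step 16. [r8c6∈{2}] r8c6 is down to just 2 ⇒ r8c6=2.
Step 17. [r6c3∈{9}] only 9 remains possible at r6c3, so r6c3=9.
Step 18. [r7c5∈{1}] r7c5 is down to just 1. So r7c5=1.
Step 19. [r1c9∈{3}] r1c9's peers cover all but 3, so r1c9=3.
Step 20. [r6c7∈{6}] r6c7 has the single candidate 6. So r6c7=6.
Step 21. [r3c7∈{9}] only 9 remains possible at r3c7. So r3c7=9.
Step 22. [r3c2∈{8}] r3c2's peers cover all but 8, so r3c2=8.
Step 23. [r4c7∈{7}] r4c7 is down to just 7 ⇒ r4c7=7.
Step 24. [r8c9∈{8}] r8c9 has the single candidate 8, so r8c9=8.
Step 25. [r6c4∈{4}] nothing but 4 survives at r6c4, so r6c4=4.
Step 26. [r5c8∈{8}] r5c8's peers cover all but 8 ⇒ r5c8=8.
Step 27. [r5c5∈{5}] r5c5's peers cover all but 5, so r5c5=5.
Step 28. [r1c8∈{1}] r1c8's peers cover all but 1. So r1c8=1.
Step 29. [r2c7∈{4}] r2c7 has the single candidate 4. So r2c7=4.
Step 30. [r1c4∈{7}] nothing but 7 survives at r1c4 ⇒ r1c4=7.
Step 31. [r7c3∈{4}] r7c3's peers cover all but 4. So r7c3=4.
Step 32. [r3c3∈{3}] nothing but 3 survives at r3c3 ⇒ r3c3=3.
Step 33. [r1c5∈{9}] only 9 remains possible at r1c5. So r1c5=9.
Step 34. [r4c1∈{3}] nothing but 3 survives at r4c1 ⇒ r4c1=3.
Step 35. [r5c2∈{1}] r5c2 is down to just 1, so r5c2=1.

Answer: 6 2 5 7 9 4 8 1 3 / 1 9 7 6 8 3 4 5 2 / 4 8 3 1 2 5 9 7 6 / 3 4 8 2 6 1 7 9 5 / 7 1 6 3 5 9 2 8 4 / 2 5 9 4 7 8 6 3 1 / 9 3 4 8 1 6 5 2 7 / 5 7 1 9 4 2 3 6 8 / 8 6 2 5 3 7 1 4 9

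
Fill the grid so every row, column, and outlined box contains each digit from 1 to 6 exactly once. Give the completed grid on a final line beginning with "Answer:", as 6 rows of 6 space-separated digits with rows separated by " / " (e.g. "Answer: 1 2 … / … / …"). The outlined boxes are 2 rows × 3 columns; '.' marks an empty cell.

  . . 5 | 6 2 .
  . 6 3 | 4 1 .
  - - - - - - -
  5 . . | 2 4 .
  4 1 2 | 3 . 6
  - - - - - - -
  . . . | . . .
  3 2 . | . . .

Step 1. [r5c1∈{1,6}] across col 1, 6 lands solely at r5c1. So r5c1=6.
Step 2. [r5c2∈{4,5}] r5c2 is the only open cell in col 2 admitting 5 ⇒ r5c2=5.
Step 3. [r5c4∈{1}] only 1 remains possible at r5c4, so r5c4=1.
Step 4. [r6c4∈{5}] only 5 remains possible at r6c4. So r6c4=5.
Step 5. [r6c6∈{4}] r6c6 is down to just 4, so r6c6=4.
Step 6. [r5c5∈{3}] r5c5's peers cover all but 3 ⇒ r5c5=3.
Step 7. [r6c3∈{1}] r6c3's peers cover all but 1, so r6c3=1.
Step 8. [r5c6∈{2}] r5c6's peers cover all but 2. So r5c6=2.
Step 9. [r5c3∈{4}] r5c3's peers cover all but 4 ⇒ r5c3=4.
Step 10. [r1c1∈{1}] nothing but 1 survives at r1c1, so r1c1=1.
Step 11. [r3c3∈{6}] r3c3 is down to just 6 ⇒ r3c3=6.
Step 12. [r1c6∈{3}] only 3 remains possible at r1c6, so r1c6=3.
Step 13. [r3c2∈{3}] nothing but 3 survives at r3c2, so r3c2=3.
Step 14. [r6c5∈{6}] r6c5's peers cover all but 6. So r6c5=6.
Step 15. [r2c1∈{2}] nothing but 2 survives at r2c1, so r2c1=2.
Step 16. [r3c6∈{1}] r3c6 is down to just 1 ⇒ r3c6=1.
Step 17. [r4c5∈{5}] r4c5 is down to just 5 ⇒ r4c5=5.
Step 18. [r1c2∈{4}] only 4 remains possible at r1c2, so r1c2=4.
Step 19. [r2c6∈{5}] r2c6's peers cover all but 5. So r2c6=5.

Answer: 1 4 5 6 2 3 / 2 6 3 4 1 5 / 5 3 6 2 4 1 / 4 1 2 3 5 6 / 6 5 4 1 3 2 / 3 2 1 5 6 4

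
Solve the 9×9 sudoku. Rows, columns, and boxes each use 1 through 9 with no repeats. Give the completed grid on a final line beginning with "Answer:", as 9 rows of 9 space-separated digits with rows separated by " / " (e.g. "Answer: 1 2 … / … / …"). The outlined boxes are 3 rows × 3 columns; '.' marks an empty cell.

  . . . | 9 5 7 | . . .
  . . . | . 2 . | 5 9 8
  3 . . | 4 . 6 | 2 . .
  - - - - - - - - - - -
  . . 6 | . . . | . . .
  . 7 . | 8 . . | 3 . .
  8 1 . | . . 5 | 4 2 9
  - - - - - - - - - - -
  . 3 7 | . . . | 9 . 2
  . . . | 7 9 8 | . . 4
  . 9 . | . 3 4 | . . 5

Step 1. [r7c6∈{1}] only 1 remains possible at r7c6. So r7c6=1.
Step 2. [r7c5∈{6}] nothing but 6 survives at r7c5 ⇒ r7c5=6.
Step 3. [r1c8∈{1,3,4,6}] in col 8, 4 fits only at r1c8 ⇒ r1c8=4.
Step 4. [r9c3∈{1,2,8}] 8 has one home in box 7: r9c3, so r9c3=8.
Step 5. [r7c1∈{4,5}] across row 7, 4 lands solely at r7c1 ⇒ r7c1=4.
Step 6. [r4c7∈{1,7,8}] across col 7, 8 lands solely at r4c7 ⇒ r4c7=8.
Step 7. [r3c3∈{1,5,9}] across row 3, 9 lands solely at r3c3, so r3c3=9.
Step 8. [r1c2∈{2,6,8}] in row 1, 8 fits only at r1c2 ⇒ r1c2=8.
Step 9. [r9c7∈{1,6,7}] 7 has one home in col 7: r9c7 ⇒ r9c7=7.
Step 10. [r2c1∈{1,6,7}] across row 2, 7 lands solely at r2c1, so r2c1=7.
Step 11. [r2c2∈{4,6}] 6 has one home in row 2: r2c2 ⇒ r2c2=6.
Step 12. [r4c2∈{2,4,5}] across col 2, 4 lands solely at r4c2. So r4c2=4.
Step 13. [r8c2∈{2,5}] across col 2, 2 lands solely at r8c2 ⇒ r8c2=2.
Step 14. [r8c8∈{1,3,6}] row 8 places 3 nowhere but r8c8 ⇒ r8c8=3.
Step 15. [r1c9∈{1,3,6}] across row 1, 3 lands solely at r1c9 ⇒ r1c9=3.
Step 16. [r1c7∈{1,6}] in row 1, 6 fits only at r1c7 ⇒ r1c7=6.
Step 17. [r9c8∈{1,6}] in box 9, 6 fits only at r9c8, so r9c8=6.
Step 18. [r9c1∈{1}] only 1 remains possible at r9c1, so r9c1=1.
Step 19. [r1c1∈{2}] only 2 remains possible at r1c1. So r1c1=2.
Step 20. [r5c3∈{2,5}] col 3 places 2 nowhere but r5c3, so r5c3=2.
Step 21. [r4c6∈{2,3,9}] col 6 places 2 nowhere but r4c6 ⇒ r4c6=2.
Step 22. [r4c4∈{1,3}] across row 4, 3 lands solely at r4c4 ⇒ r4c4=3.
Step 23. [r2c4∈{1}] only 1 remains possible at r2c4, so r2c4=1.
Step 24. [r4c1∈{5,9}] row 4 places 9 nowhere but r4c1. So r4c1=9.
Step 25. [r4c8∈{1,5,7}] r4c8 is the only open cell in row 4 admitting 5. So r4c8=5.
Step 26. [r5c8∈{1}] r5c8 is down to just 1. So r5c8=1.
Step 27. [r4c9∈{7}] only 7 remains possible at r4c9. So r4c9=7.
Step 28. [r8c3∈{5}] r8c3 has the single candidate 5 ⇒ r8c3=5.
Step 29. [r5c6∈{9}] r5c6 has the single candidate 9 ⇒ r5c6=9.
Step 30. [r3c9∈{1}] r3c9 is down to just 1, so r3c9=1.
Step 31. [r2c3∈{4}] r2c3 is down to just 4. So r2c3=4.
Step 32. [r8c1∈{6}] nothing but 6 survives at r8c1. So r8c1=6.
Step 33. [r4c5∈{1}] nothing but 1 survives at r4c5, so r4c5=1.
Step 34. [r3c2∈{5}] r3c2 has the single candidate 5. So r3c2=5.
Step 35. [r7c4∈{5}] r7c4 has the single candidate 5 ⇒ r7c4=5.
Step 36. [r6c3∈{3}] nothing but 3 survives at r6c3. So r6c3=3.
Step 37. [r6c5∈{7}] r6c5 has the single candidate 7. So r6c5=7.
Step 38. [r2c6∈{3}] nothing but 3 survives at r2c6, so r2c6=3.
Step 39. [r5c9∈{6}] r5c9's peers cover all but 6 ⇒ r5c9=6.
Step 40. [r3c5∈{8}] nothing but 8 survives at r3c5. So r3c5=8.
Step 41. [r8c7∈{1}] r8c7 has the single candidate 1, so r8c7=1.
Step 42. [r9c4∈{2}] r9c4 has the single candidate 2, so r9c4=2.
Step 43. [r5c5∈{4}] only 4 remains possible at r5c5. So r5c5=4.
Step 44. [r7c8∈{8}] r7c8's peers cover all but 8, so r7c8=8.
Step 45. [r1c3∈{1}] only 1 remains possible at r1c3, so r1c3=1.
Step 46. [r6c4∈{6}] r6c4 is down to just 6. So r6c4=6.
Step 47. [r3c8∈{7}] only 7 remains possible at r3c8. So r3c8=7.
Step 48. [r5c1∈{5}] only 5 remains possible at r5c1, so r5c1=5.

Answer: 2 8 1 9 5 7 6 4 3 / 7 6 4 1 2 3 5 9 8 / 3 5 9 4 8 6 2 7 1 / 9 4 6 3 1 2 8 5 7 / 5 7 2 8 4 9 3 1 6 / 8 1 3 6 7 5 4 2 9 / 4 3 7 5 6 1 9 8 2 / 6 2 5 7 9 8 1 3 4 / 1 9 8 2 3 4 7 6 5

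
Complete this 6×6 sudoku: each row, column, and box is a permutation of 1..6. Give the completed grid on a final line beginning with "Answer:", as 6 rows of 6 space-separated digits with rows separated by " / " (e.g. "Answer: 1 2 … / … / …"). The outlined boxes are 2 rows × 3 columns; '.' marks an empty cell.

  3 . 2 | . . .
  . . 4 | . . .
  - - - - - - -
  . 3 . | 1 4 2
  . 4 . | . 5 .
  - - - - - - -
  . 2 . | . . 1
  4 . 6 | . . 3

Step 1. [r5c1∈{5}] nothing but 5 survives at r5c1, so r5c1=5.
Step 2. [r4c6∈{6}] r4c6 is down to just 6. So r4c6=6.
Step 3. [r2c5∈{1,2,3,6}] across col 5, 3 lands solely at r2c5, so r2c5=3.
Step 4. [r2c6∈{5}] r2c6's peers cover all but 5. So r2c6=5.
Step 5. [r6c2∈{1}] r6c2 has the single candidate 1 ⇒ r6c2=1.
Step 6. [r2c2∈{6}] only 6 remains possible at r2c2. So r2c2=6.
Step 7. [r5c4∈{4,6}] 4 has one home in row 5: r5c4. So r5c4=4.
Step 8. [r5c5∈{6}] r5c5 has the single candidate 6 ⇒ r5c5=6.
Step 9. [r2c1∈{1}] only 1 remains possible at r2c1. So r2c1=1.
Step 10. [r6c4∈{2,5}] 5 has one home in row 6: r6c4, so r6c4=5.
Step 11. [r6c5∈{2}] r6c5 has the single candidate 2. So r6c5=2.
Step 12. [r4c1∈{2}] only 2 remains possible at r4c1. So r4c1=2.
Step 13. [r1c4∈{6}] r1c4 is down to just 6, so r1c4=6.
Step 14. [r4c4∈{3}] r4c4 is down to just 3 ⇒ r4c4=3.
Step 15. [r1c5∈{1}] r1c5 has the single candidate 1 ⇒ r1c5=1.
Step 16. [r3c1∈{6}] only 6 remains possible at r3c1. So r3c1=6.
Step 17. [r3c3∈{5}] r3c3's peers cover all but 5 ⇒ r3c3=5.
Step 18. [r2c4∈{2}] r2c4 is down to just 2 ⇒ r2c4=2.
Step 19. [r1c2∈{5}] only 5 remains possible at r1c2. So r1c2=5.
Step 20. [r5c3∈{3}] r5c3's peers cover all but 3. So r5c3=3.
Step 21. [r1c6∈{4}] r1c6 has the single candidate 4. So r1c6=4.
Step 22. [r4c3∈{1}] r4c3's peers cover all but 1. So r4c3=1.

Answer: 3 5 2 6 1 4 / 1 6 4 2 3 5 / 6 3 5 1 4 2 / 2 4 1 3 5 6 / 5 2 3 4 6 1 / 4 1 6 5 2 3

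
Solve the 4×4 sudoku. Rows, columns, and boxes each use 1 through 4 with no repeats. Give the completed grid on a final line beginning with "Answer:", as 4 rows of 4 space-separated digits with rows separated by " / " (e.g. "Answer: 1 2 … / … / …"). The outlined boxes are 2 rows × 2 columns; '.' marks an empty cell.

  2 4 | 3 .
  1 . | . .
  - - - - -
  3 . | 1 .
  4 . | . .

Step 1. [r4c3∈{2}] only 2 remains possible at r4c3, so r4c3=2.
Step 2. [r2c3∈{4}] r2c3 is down to just 4, so r2c3=4.
Step 3. [r3c2∈{2}] only 2 remains possible at r3c2, so r3c2=2.
Step 4. [r4c4∈{3}] r4c4's peers cover all but 3. So r4c4=3.
Step 5. [r4c2∈{1}] only 1 remains possible at r4c2. So r4c2=1.
Step 6. [r3c4∈{4}] r3c4's peers cover all but 4 ⇒ r3c4=4.
Step 7. [r2c2∈{3}] r2c2 is down to just 3. So r2c2=3.
Step 8. [r2c4∈{2}] only 2 remains possible at r2c4 ⇒ r2c4=2.
Step 9. [r1c4∈{1}] nothing but 1 survives at r1c4, so r1c4=1.

Answer: 2 4 3 1 / 1 3 4 2 / 3 2 1 4 / 4 1 2 3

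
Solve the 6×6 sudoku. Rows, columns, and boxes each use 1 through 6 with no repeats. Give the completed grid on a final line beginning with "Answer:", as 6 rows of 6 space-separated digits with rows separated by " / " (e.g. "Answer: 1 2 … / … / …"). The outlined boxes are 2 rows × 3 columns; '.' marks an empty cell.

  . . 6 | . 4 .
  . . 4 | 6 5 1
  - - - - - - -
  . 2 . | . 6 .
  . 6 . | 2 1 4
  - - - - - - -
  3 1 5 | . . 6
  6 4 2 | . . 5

Step 1. [r1c4∈{3}] nothing but 3 survives at r1c4 ⇒ r1c4=3.
Step 2. [r1c1∈{1,2,5}] row 1 places 1 nowhere but r1c1. So r1c1=1.
Step 3. [r3c6∈{3}] only 3 remains possible at r3c6 ⇒ r3c6=3.
Step 4. [r4c1∈{5}] r4c1 is down to just 5 ⇒ r4c1=5.
Step 5. [r3c4∈{5}] only 5 remains possible at r3c4. So r3c4=5.
Step 6. [r5c4∈{4}] r5c4's peers cover all but 4, so r5c4=4.
Step 7. [r1c6∈{2}] only 2 remains possible at r1c6. So r1c6=2.
Step 8. [r6c4∈{1}] r6c4's peers cover all but 1. So r6c4=1.
Step 9. [r1c2∈{5}] nothing but 5 survives at r1c2. So r1c2=5.
Step 10. [r4c3∈{3}] only 3 remains possible at r4c3, so r4c3=3.
Step 11. [r3c1∈{4}] nothing but 4 survives at r3c1, so r3c1=4.
Step 12. [r2c2∈{3}] r2c2 has the single candidate 3. So r2c2=3.
Step 13. [r5c5∈{2}] nothing but 2 survives at r5c5. So r5c5=2.
Step 14. [r2c1∈{2}] r2c1 has the single candidate 2 ⇒ r2c1=2.
Step 15. [r6c5∈{3}] r6c5's peers cover all but 3 ⇒ r6c5=3.
Step 16. [r3c3∈{1}] r3c3 is down to just 1, so r3c3=1.

Answer: 1 5 6 3 4 2 / 2 3 4 6 5 1 / 4 2 1 5 6 3 / 5 6 3 2 1 4 / 3 1 5 4 2 6 / 6 4 2 1 3 5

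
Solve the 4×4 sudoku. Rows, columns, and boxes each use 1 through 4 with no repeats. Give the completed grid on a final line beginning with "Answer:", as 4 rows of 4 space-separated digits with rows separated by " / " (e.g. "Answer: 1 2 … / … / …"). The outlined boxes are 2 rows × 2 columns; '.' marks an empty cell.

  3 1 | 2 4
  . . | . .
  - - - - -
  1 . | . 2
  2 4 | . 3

Step 1. [r4c3∈{1}] r4c3's peers cover all but 1. So r4c3=1.
Step 2. [r2c2∈{2}] r2c2 is down to just 2 ⇒ r2c2=2.
Step 3. [r2c4∈{1}] only 1 remains possible at r2c4. So r2c4=1.
Step 4. [r3c2∈{3}] r3c2 is down to just 3, so r3c2=3.
Step 5. [r3c3∈{4}] only 4 remains possible at r3c3 ⇒ r3c3=4.
Step 6. [r2c1∈{4}] only 4 remains possible at r2c1 ⇒ r2c1=4.
Step 7. [r2c3∈{3}] nothing but 3 survives at r2c3. So r2c3=3.

Answer: 3 1 2 4 / 4 2 3 1 / 1 3 4 2 / 2 4 1 3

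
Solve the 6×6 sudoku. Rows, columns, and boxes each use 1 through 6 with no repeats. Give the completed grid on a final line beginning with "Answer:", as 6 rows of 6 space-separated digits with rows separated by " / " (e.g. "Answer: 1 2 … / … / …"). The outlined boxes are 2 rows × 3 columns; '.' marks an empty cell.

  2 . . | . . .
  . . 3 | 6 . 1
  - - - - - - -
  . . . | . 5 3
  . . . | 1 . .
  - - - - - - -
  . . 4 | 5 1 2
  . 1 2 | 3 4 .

Step 1. [r4c5∈{2,6}] 6 has one home in col 5: r4c5. So r4c5=6.
Step 2. [r4c6∈{4}] nothing but 4 survives at r4c6. So r4c6=4.
Step 3. [r4c2∈{2,3,5}] in row 4, 2 fits only at r4c2. So r4c2=2.
Step 4. [r6c1∈{5,6}] r6c1 is the only open cell in row 6 admitting 5 ⇒ r6c1=5.
Step 5. [r1c3∈{1,5,6}] in row 1, 1 fits only at r1c3, so r1c3=1.
Step 6. [r1c2∈{4,5,6}] across row 1, 6 lands solely at r1c2, so r1c2=6.
Step 7. [r3c2∈{4}] r3c2's peers cover all but 4, so r3c2=4.
Step 8. [r5c1∈{3,6}] in row 5, 6 fits only at r5c1. So r5c1=6.
Step 9. [r1c6∈{5}] r1c6's peers cover all but 5 ⇒ r1c6=5.
Step 10. [r6c6∈{6}] r6c6 has the single candidate 6. So r6c6=6.
Step 11. [r1c4∈{4}] r1c4 is down to just 4. So r1c4=4.
Step 12. [r4c1∈{3}] r4c1 has the single candidate 3, so r4c1=3.
Step 13. [r2c1∈{4}] only 4 remains possible at r2c1 ⇒ r2c1=4.
Step 14. [r3c1∈{1}] only 1 remains possible at r3c1. So r3c1=1.
Step 15. [r5c2∈{3}] r5c2's peers cover all but 3. So r5c2=3.
Step 16. [r3c3∈{6}] r3c3's peers cover all but 6 ⇒ r3c3=6.
Step 17. [r2c2∈{5}] only 5 remains possible at r2c2. So r2c2=5.
Step 18. [r3c4∈{2}] r3c4 has the single candidate 2 ⇒ r3c4=2.
Step 19. [r4c3∈{5}] r4c3 has the single candidate 5, so r4c3=5.
Step 20. [r2c5∈{2}] r2c5's peers cover all but 2. So r2c5=2.
Step 21. [r1c5∈{3}] r1c5 is down to just 3 ⇒ r1c5=3.

Answer: 2 6 1 4 3 5 / 4 5 3 6 2 1 / 1 4 6 2 5 3 / 3 2 5 1 6 4 / 6 3 4 5 1 2 / 5 1 2 3 4 6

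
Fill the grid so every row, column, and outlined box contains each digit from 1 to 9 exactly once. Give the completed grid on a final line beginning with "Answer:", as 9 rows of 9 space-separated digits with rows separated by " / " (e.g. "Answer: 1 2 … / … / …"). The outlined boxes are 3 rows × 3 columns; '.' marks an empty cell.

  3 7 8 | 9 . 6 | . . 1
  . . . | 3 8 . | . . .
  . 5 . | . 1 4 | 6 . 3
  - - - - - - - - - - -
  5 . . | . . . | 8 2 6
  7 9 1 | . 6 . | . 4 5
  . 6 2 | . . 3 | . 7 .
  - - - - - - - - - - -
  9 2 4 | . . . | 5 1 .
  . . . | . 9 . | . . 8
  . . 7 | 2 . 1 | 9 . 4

Step 1. [r2c9∈{2,7,9}] in col 9, 2 fits only at r2c9, so r2c9=2.
Step 2. [r8c4∈{4,5,6,7}] row 8 places 4 nowhere but r8c4 ⇒ r8c4=4.
Step 3. [r7c9∈{7}] nothing but 7 survives at r7c9. So r7c9=7.
Step 4. [r9c5∈{3,5}] in row 9, 5 fits only at r9c5, so r9c5=5.
Step 5. [r5c4∈{8}] only 8 remains possible at r5c4. So r5c4=8.
Step 6. [r4c5∈{4,7}] col 5 places 7 nowhere but r4c5. So r4c5=7.
Step 7. [r4c2∈{3,4}] across row 4, 4 lands solely at r4c2. So r4c2=4.
Step 8. [r2c1∈{1,4,6}] 4 has one home in col 1: r2c1. So r2c1=4.
Step 9. [r8c3∈{3,5,6}] in row 8, 5 fits only at r8c3, so r8c3=5.
Step 10. [r9c2∈{3,8}] across col 2, 8 lands solely at r9c2. So r9c2=8.
Step 11. [r8c2∈{1,3}] r8c2 is the only open cell in col 2 admitting 3, so r8c2=3.
Step 12. [r9c1∈{6}] nothing but 6 survives at r9c1. So r9c1=6.
Step 13. [r3c3∈{9}] r3c3 has the single candidate 9, so r3c3=9.
Step 14. [r2c6∈{5,7}] col 6 places 5 nowhere but r2c6 ⇒ r2c6=5.
Step 15. [r6c7∈{1}] only 1 remains possible at r6c7. So r6c7=1.
Step 16. [r7c5∈{3}] nothing but 3 survives at r7c5 ⇒ r7c5=3.
Step 17. [r8c8∈{6}] only 6 remains possible at r8c8, so r8c8=6.
Step 18. [r4c3∈{3}] r4c3's peers cover all but 3 ⇒ r4c3=3.
Step 19. [r8c7∈{2}] r8c7 has the single candidate 2, so r8c7=2.
Step 20. [r8c1∈{1}] r8c1 is down to just 1 ⇒ r8c1=1.
Step 21. [r3c1∈{2}] only 2 remains possible at r3c1, so r3c1=2.
Step 22. [r3c4∈{7}] r3c4 is down to just 7. So r3c4=7.
Step 23. [r2c7∈{7}] nothing but 7 survives at r2c7 ⇒ r2c7=7.
Step 24. [r6c1∈{8}] r6c1's peers cover all but 8, so r6c1=8.
Step 25. [r7c6∈{8}] r7c6 is down to just 8, so r7c6=8.
Step 26. [r1c7∈{4}] only 4 remains possible at r1c7. So r1c7=4.
Step 27. [r2c8∈{9}] r2c8 is down to just 9. So r2c8=9.
Step 28. [r4c6∈{9}] only 9 remains possible at r4c6. So r4c6=9.
Step 29. [r1c5∈{2}] nothing but 2 survives at r1c5, so r1c5=2.
Step 30. [r9c8∈{3}] r9c8 is down to just 3. So r9c8=3.
Step 31. [r6c5∈{4}] nothing but 4 survives at r6c5 ⇒ r6c5=4.
Step 32. [r5c7∈{3}] r5c7's peers cover all but 3. So r5c7=3.
Step 33. [r6c9∈{9}] only 9 remains possible at r6c9 ⇒ r6c9=9.
Step 34. [r4c4∈{1}] r4c4's peers cover all but 1. So r4c4=1.
Step 35. [r5c6∈{2}] only 2 remains possible at r5c6. So r5c6=2.
Step 36. [r8c6∈{7}] only 7 remains possible at r8c6, so r8c6=7.
Step 37. [r1c8∈{5}] r1c8's peers cover all but 5, so r1c8=5.
Step 38. [r7c4∈{6}] r7c4's peers cover all but 6 ⇒ r7c4=6.
Step 39. [r6c4∈{5}] r6c4 has the single candidate 5. So r6c4=5.
Step 40. [r2c3∈{6}] nothing but 6 survives at r2c3, so r2c3=6.
Step 41. [r2c2∈{1}] only 1 remains possible at r2c2, so r2c2=1.
Step 42. [r3c8∈{8}] only 8 remains possible at r3c8, so r3c8=8.

Answer: 3 7 8 9 2 6 4 5 1 / 4 1 6 3 8 5 7 9 2 / 2 5 9 7 1 4 6 8 3 / 5 4 3 1 7 9 8 2 6 / 7 9 1 8 6 2 3 4 5 / 8 6 2 5 4 3 1 7 9 / 9 2 4 6 3 8 5 1 7 / 1 3 5 4 9 7 2 6 8 / 6 8 7 2 5 1 9 3 4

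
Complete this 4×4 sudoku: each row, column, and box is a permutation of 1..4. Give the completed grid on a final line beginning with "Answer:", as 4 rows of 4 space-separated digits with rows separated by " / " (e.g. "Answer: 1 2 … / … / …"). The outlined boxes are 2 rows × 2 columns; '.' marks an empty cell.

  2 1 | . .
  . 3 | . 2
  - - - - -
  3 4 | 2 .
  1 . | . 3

Step 1. [r1c4∈{4}] r1c4 is down to just 4 ⇒ r1c4=4.
Step 2. [r2c1∈{4}] only 4 remains possible at r2c1 ⇒ r2c1=4.
Step 3. [r4c3∈{4}] nothing but 4 survives at r4c3, so r4c3=4.
Step 4. [r1c3∈{3}] only 3 remains possible at r1c3, so r1c3=3.
Step 5. [r2c3∈{1}] r2c3 has the single candidate 1 ⇒ r2c3=1.
Step 6. [r3c4∈{1}] nothing but 1 survives at r3c4, so r3c4=1.
Step 7. [r4c2∈{2}] nothing but 2 survives at r4c2. So r4c2=2.

Answer: 2 1 3 4 / 4 3 1 2 / 3 4 2 1 / 1 2 4 3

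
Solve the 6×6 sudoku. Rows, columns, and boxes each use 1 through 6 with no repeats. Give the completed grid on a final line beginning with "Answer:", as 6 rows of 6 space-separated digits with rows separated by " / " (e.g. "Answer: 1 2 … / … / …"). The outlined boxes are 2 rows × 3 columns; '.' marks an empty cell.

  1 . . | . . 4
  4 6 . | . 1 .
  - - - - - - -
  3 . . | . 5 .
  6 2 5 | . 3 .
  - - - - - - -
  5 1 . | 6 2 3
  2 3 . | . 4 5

Step 1. [r2c6∈{2}] r2c6's peers cover all but 2 ⇒ r2c6=2.
Step 2. [r4c6∈{1}] r4c6 has the single candidate 1 ⇒ r4c6=1.
Step 3. [r2c3∈{3}] r2c3's peers cover all but 3, so r2c3=3.
Step 4. [r3c2∈{4}] r3c2 has the single candidate 4 ⇒ r3c2=4.
Step 5. [r1c4∈{3,5}] 3 has one home in row 1: r1c4 ⇒ r1c4=3.
Step 6. [r4c4∈{4}] r4c4's peers cover all but 4 ⇒ r4c4=4.
Step 7. [r1c3∈{2}] nothing but 2 survives at r1c3, so r1c3=2.
Step 8. [r3c6∈{6}] r3c6's peers cover all but 6. So r3c6=6.
Step 9. [r2c4∈{5}] r2c4 is down to just 5, so r2c4=5.
Step 10. [r1c5∈{6}] r1c5 has the single candidate 6 ⇒ r1c5=6.
Step 11. [r3c3∈{1}] r3c3's peers cover all but 1, so r3c3=1.
Step 12. [r5c3∈{4}] nothing but 4 survives at r5c3 ⇒ r5c3=4.
Step 13. [r6c3∈{6}] only 6 remains possible at r6c3, so r6c3=6.
Step 14. [r6c4∈{1}] nothing but 1 survives at r6c4 ⇒ r6c4=1.
Step 15. [r3c4∈{2}] r3c4 is down to just 2. So r3c4=2.
Step 16. [r1c2∈{5}] r1c2 is down to just 5, so r1c2=5.

Answer: 1 5 2 3 6 4 / 4 6 3 5 1 2 / 3 4 1 2 5 6 / 6 2 5 4 3 1 / 5 1 4 6 2 3 / 2 3 6 1 4 5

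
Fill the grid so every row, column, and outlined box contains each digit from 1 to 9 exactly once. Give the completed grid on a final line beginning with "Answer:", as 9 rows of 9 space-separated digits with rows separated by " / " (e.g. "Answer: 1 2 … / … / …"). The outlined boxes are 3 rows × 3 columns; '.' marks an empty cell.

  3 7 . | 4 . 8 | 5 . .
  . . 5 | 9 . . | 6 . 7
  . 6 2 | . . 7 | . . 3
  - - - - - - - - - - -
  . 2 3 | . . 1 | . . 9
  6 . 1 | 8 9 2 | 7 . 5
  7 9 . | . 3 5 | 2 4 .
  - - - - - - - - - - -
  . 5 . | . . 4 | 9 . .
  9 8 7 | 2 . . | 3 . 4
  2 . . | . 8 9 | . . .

Step 1. [r9c7∈{1}] only 1 remains possible at r9c7, so r9c7=1.
Step 2. [r8c5∈{1,5,6}] r8c5 is the only open cell in row 8 admitting 1, so r8c5=1.
Step 3. [r9c9∈{6}] r9c9's peers cover all but 6 ⇒ r9c9=6.
Step 4. [r9c4∈{3,5,7}] box 8 places 5 nowhere but r9c4. So r9c4=5.
Step 5. [r4c7∈{8}] r4c7 has the single candidate 8, so r4c7=8.
Step 6. [r2c2∈{1,4}] in col 2, 1 fits only at r2c2 ⇒ r2c2=1.
Step 7. [r1c5∈{2,6}] in row 1, 6 fits only at r1c5. So r1c5=6.
Step 8. [r7c5∈{7}] r7c5's peers cover all but 7. So r7c5=7.
Step 9. [r3c8∈{1,8,9}] across row 3, 9 lands solely at r3c8, so r3c8=9.
Step 10. [r2c1∈{4,8}] in row 2, 4 fits only at r2c1, so r2c1=4.
Step 11. [r1c8∈{1,2}] col 8 places 1 nowhere but r1c8. So r1c8=1.
Step 12. [r6c4∈{6}] r6c4 is down to just 6. So r6c4=6.
Step 13. [r2c8∈{2,8}] across row 2, 8 lands solely at r2c8, so r2c8=8.
Step 14. [r5c2∈{4}] r5c2 is down to just 4, so r5c2=4.
Step 15. [r1c9∈{2}] nothing but 2 survives at r1c9, so r1c9=2.
Step 16. [r3c7∈{4}] nothing but 4 survives at r3c7, so r3c7=4.
Step 17. [r2c5∈{2}] r2c5 has the single candidate 2. So r2c5=2.
Step 18. [r8c8∈{5}] only 5 remains possible at r8c8 ⇒ r8c8=5.
Step 19. [r5c8∈{3}] r5c8 is down to just 3, so r5c8=3.
Step 20. [r9c8∈{7}] only 7 remains possible at r9c8, so r9c8=7.
Step 21. [r1c3∈{9}] nothing but 9 survives at r1c3 ⇒ r1c3=9.
Step 22. [r9c3∈{4}] r9c3 is down to just 4. So r9c3=4.
Step 23. [r7c3∈{6}] only 6 remains possible at r7c3. So r7c3=6.
Step 24. [r6c9∈{1}] nothing but 1 survives at r6c9 ⇒ r6c9=1.
Step 25. [r4c5∈{4}] nothing but 4 survives at r4c5. So r4c5=4.
Step 26. [r7c4∈{3}] nothing but 3 survives at r7c4. So r7c4=3.
Step 27. [r2c6∈{3}] only 3 remains possible at r2c6. So r2c6=3.
Step 28. [r7c1∈{1}] nothing but 1 survives at r7c1, so r7c1=1.
Step 29. [r8c6∈{6}] r8c6's peers cover all but 6 ⇒ r8c6=6.
Step 30. [r7c9∈{8}] nothing but 8 survives at r7c9, so r7c9=8.
Step 31. [r6c3∈{8}] r6c3's peers cover all but 8. So r6c3=8.
Step 32. [r9c2∈{3}] r9c2's peers cover all but 3 ⇒ r9c2=3.
Step 33. [r4c8∈{6}] r4c8 has the single candidate 6 ⇒ r4c8=6.
Step 34. [r3c1∈{8}] r3c1 has the single candidate 8. So r3c1=8.
Step 35. [r7c8∈{2}] r7c8 has the single candidate 2, so r7c8=2.
Step 36. [r4c4∈{7}] r4c4 has the single candidate 7. So r4c4=7.
Step 37. [r3c5∈{5}] r3c5 is down to just 5. So r3c5=5.
Step 38. [r4c1∈{5}] r4c1 has the single candidate 5 ⇒ r4c1=5.
Step 39. [r3c4∈{1}] r3c4 has the single candidate 1 ⇒ r3c4=1.

Answer: 3 7 9 4 6 8 5 1 2 / 4 1 5 9 2 3 6 8 7 / 8 6 2 1 5 7 4 9 3 / 5 2 3 7 4 1 8 6 9 / 6 4 1 8 9 2 7 3 5 / 7 9 8 6 3 5 2 4 1 / 1 5 6 3 7 4 9 2 8 / 9 8 7 2 1 6 3 5 4 / 2 3 4 5 8 9 1 7 6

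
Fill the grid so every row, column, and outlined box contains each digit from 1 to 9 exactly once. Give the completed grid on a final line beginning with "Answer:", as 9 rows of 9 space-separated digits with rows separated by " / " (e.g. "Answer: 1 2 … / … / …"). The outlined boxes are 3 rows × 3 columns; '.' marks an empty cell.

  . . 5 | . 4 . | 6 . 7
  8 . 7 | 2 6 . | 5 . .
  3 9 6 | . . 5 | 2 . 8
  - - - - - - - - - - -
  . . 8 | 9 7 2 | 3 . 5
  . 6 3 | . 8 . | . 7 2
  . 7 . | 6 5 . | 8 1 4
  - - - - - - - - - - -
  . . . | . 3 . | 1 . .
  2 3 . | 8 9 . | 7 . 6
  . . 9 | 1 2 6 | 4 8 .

Step 1. [r7c4∈{4,5,7}] r7c4 is the only open cell in col 4 admitting 5 ⇒ r7c4=5.
Step 2. [r1c1∈{1}] only 1 remains possible at r1c1 ⇒ r1c1=1.
Step 3. [r7c3∈{4}] nothing but 4 survives at r7c3, so r7c3=4.
Step 4. [r1c4∈{3}] r1c4 is down to just 3. So r1c4=3.
Step 5. [r1c8∈{9}] r1c8 has the single candidate 9 ⇒ r1c8=9.
Step 6. [r5c1∈{4,5,9}] r5c1 is the only open cell in row 5 admitting 5. So r5c1=5.
Step 7. [r5c6∈{1,4}] r5c6 is the only open cell in row 5 admitting 1. So r5c6=1.
Step 8. [r2c2∈{4}] r2c2's peers cover all but 4 ⇒ r2c2=4.
Step 9. [r7c6∈{7}] r7c6 has the single candidate 7. So r7c6=7.
Step 10. [r2c9∈{1,3}] in row 2, 1 fits only at r2c9, so r2c9=1.
Step 11. [r9c9∈{3}] r9c9 is down to just 3, so r9c9=3.
Step 12. [r3c5∈{1}] nothing but 1 survives at r3c5 ⇒ r3c5=1.
Step 13. [r8c6∈{4}] r8c6 is down to just 4 ⇒ r8c6=4.
Step 14. [r1c2∈{2}] r1c2 has the single candidate 2. So r1c2=2.
Step 15. [r4c2∈{1}] only 1 remains possible at r4c2, so r4c2=1.
Step 16. [r3c8∈{4}] nothing but 4 survives at r3c8 ⇒ r3c8=4.
Step 17. [r8c8∈{5}] r8c8's peers cover all but 5, so r8c8=5.
Step 18. [r7c8∈{2}] only 2 remains possible at r7c8 ⇒ r7c8=2.
Step 19. [r7c9∈{9}] r7c9 has the single candidate 9, so r7c9=9.
Step 20. [r6c3∈{2}] r6c3 is down to just 2. So r6c3=2.
Step 21. [r6c1∈{9}] r6c1 has the single candidate 9, so r6c1=9.
Step 22. [r5c4∈{4}] only 4 remains possible at r5c4. So r5c4=4.
Step 23. [r7c2∈{8}] only 8 remains possible at r7c2. So r7c2=8.
Step 24. [r9c1∈{7}] r9c1 has the single candidate 7, so r9c1=7.
Step 25. [r1c6∈{8}] r1c6's peers cover all but 8. So r1c6=8.
Step 26. [r3c4∈{7}] r3c4's peers cover all but 7. So r3c4=7.
Step 27. [r2c6∈{9}] r2c6 is down to just 9 ⇒ r2c6=9.
Step 28. [r8c3∈{1}] r8c3's peers cover all but 1. So r8c3=1.
Step 29. [r4c8∈{6}] r4c8 has the single candidate 6 ⇒ r4c8=6.
Step 30. [r6c6∈{3}] r6c6's peers cover all but 3. So r6c6=3.
Step 31. [r4c1∈{4}] r4c1 is down to just 4. So r4c1=4.
Step 32. [r7c1∈{6}] nothing but 6 survives at r7c1, so r7c1=6.
Step 33. [r9c2∈{5}] r9c2's peers cover all but 5 ⇒ r9c2=5.
Step 34. [r2c8∈{3}] r2c8 has the single candidate 3 ⇒ r2c8=3.
Step 35. [r5c7∈{9}] only 9 remains possible at r5c7. So r5c7=9.

Answer: 1 2 5 3 4 8 6 9 7 / 8 4 7 2 6 9 5 3 1 / 3 9 6 7 1 5 2 4 8 / 4 1 8 9 7 2 3 6 5 / 5 6 3 4 8 1 9 7 2 / 9 7 2 6 5 3 8 1 4 / 6 8 4 5 3 7 1 2 9 / 2 3 1 8 9 4 7 5 6 / 7 5 9 1 2 6 4 8 3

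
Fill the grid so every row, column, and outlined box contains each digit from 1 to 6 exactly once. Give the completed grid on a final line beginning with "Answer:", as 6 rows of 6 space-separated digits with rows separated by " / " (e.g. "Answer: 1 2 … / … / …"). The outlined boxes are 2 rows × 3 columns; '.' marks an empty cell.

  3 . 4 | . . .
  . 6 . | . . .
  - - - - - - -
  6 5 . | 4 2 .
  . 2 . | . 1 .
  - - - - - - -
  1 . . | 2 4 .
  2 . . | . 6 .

Step 1. [r3c6∈{3}] r3c6 has the single candidate 3 ⇒ r3c6=3.
Step 2. [r5c6∈{5}] r5c6 has the single candidate 5, so r5c6=5.
Step 3. [r6c4∈{1,3}] box 6 places 3 nowhere but r6c4, so r6c4=3.
Step 4. [r1c2∈{1}] r1c2's peers cover all but 1, so r1c2=1.
Step 5. [r1c5∈{5}] r1c5 is down to just 5 ⇒ r1c5=5.
Step 6. [r2c6∈{1,2,4}] in row 2, 4 fits only at r2c6, so r2c6=4.
Step 7. [r1c4∈{6}] r1c4 is down to just 6. So r1c4=6.
Step 8. [r4c3∈{3}] r4c3 has the single candidate 3, so r4c3=3.
Step 9. [r2c1∈{5}] r2c1's peers cover all but 5 ⇒ r2c1=5.
Step 10. [r2c3∈{2}] nothing but 2 survives at r2c3, so r2c3=2.
Step 11. [r6c2∈{4}] nothing but 4 survives at r6c2, so r6c2=4.
Step 12. [r2c4∈{1}] r2c4 has the single candidate 1. So r2c4=1.
Step 13. [r6c6∈{1}] only 1 remains possible at r6c6 ⇒ r6c6=1.
Step 14. [r4c4∈{5}] only 5 remains possible at r4c4, so r4c4=5.
Step 15. [r1c6∈{2}] r1c6's peers cover all but 2, so r1c6=2.
Step 16. [r4c1∈{4}] r4c1's peers cover all but 4 ⇒ r4c1=4.
Step 17. [r4c6∈{6}] r4c6 is down to just 6. So r4c6=6.
Step 18. [r5c2∈{3}] nothing but 3 survives at r5c2, so r5c2=3.
Step 19. [r3c3∈{1}] nothing but 1 survives at r3c3 ⇒ r3c3=1.
Step 20. [r5c3∈{6}] r5c3's peers cover all but 6 ⇒ r5c3=6.
Step 21. [r6c3∈{5}] r6c3's peers cover all but 5. So r6c3=5.
Step 22. [r2c5∈{3}] r2c5 has the single candidate 3 ⇒ r2c5=3.

Answer: 3 1 4 6 5 2 / 5 6 2 1 3 4 / 6 5 1 4 2 3 / 4 2 3 5 1 6 / 1 3 6 2 4 5 / 2 4 5 3 6 1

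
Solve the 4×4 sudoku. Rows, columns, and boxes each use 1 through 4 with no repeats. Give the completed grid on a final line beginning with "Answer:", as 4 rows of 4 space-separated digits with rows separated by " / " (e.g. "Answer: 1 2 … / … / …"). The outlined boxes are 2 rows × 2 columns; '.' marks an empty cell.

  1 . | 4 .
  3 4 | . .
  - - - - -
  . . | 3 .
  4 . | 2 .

Step 1. [r4c4∈{1}] r4c4's peers cover all but 1, so r4c4=1.
Step 2. [r1c2∈{2}] r1c2 is down to just 2. So r1c2=2.
Step 3. [r1c4∈{3}] only 3 remains possible at r1c4, so r1c4=3.
Step 4. [r3c4∈{4}] r3c4 is down to just 4 ⇒ r3c4=4.
Step 5. [r2c3∈{1}] only 1 remains possible at r2c3 ⇒ r2c3=1.
Step 6. [r2c4∈{2}] nothing but 2 survives at r2c4 ⇒ r2c4=2.
Step 7. [r3c1∈{2}] r3c1 has the single candidate 2. So r3c1=2.
Step 8. [r3c2∈{1}] nothing but 1 survives at r3c2, so r3c2=1.
Step 9. [r4c2∈{3}] r4c2 has the single candidate 3 ⇒ r4c2=3.

Answer: 1 2 4 3 / 3 4 1 2 / 2 1 3 4 / 4 3 2 1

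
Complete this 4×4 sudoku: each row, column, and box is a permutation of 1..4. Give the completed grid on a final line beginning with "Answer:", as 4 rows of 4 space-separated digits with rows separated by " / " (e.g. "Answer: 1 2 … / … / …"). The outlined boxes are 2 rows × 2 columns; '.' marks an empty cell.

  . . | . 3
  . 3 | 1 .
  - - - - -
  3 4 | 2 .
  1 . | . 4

Step 1. [r2c1∈{2,4}] row 2 places 4 nowhere but r2c1 ⇒ r2c1=4.
Step 2. [r1c1∈{2}] r1c1 has the single candidate 2 ⇒ r1c1=2.
Step 3. [r4c2∈{2}] r4c2's peers cover all but 2, so r4c2=2.
Step 4. [r1c2∈{1}] r1c2 is down to just 1, so r1c2=1.
Step 5. [r3c4∈{1}] r3c4 has the single candidate 1 ⇒ r3c4=1.
Step 6. [r4c3∈{3}] nothing but 3 survives at r4c3. So r4c3=3.
Step 7. [r2c4∈{2}] nothing but 2 survives at r2c4. So r2c4=2.
Step 8. [r1c3∈{4}] nothing but 4 survives at r1c3 ⇒ r1c3=4.

Answer: 2 1 4 3 / 4 3 1 2 / 3 4 2 1 / 1 2 3 4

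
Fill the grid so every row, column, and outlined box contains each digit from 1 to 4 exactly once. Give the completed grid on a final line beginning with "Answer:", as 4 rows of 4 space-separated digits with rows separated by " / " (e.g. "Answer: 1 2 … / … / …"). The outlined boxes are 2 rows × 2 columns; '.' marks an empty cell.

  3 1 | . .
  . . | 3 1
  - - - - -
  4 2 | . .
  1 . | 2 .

Step 1. [r4c4∈{3,4}] in row 4, 4 fits only at r4c4, so r4c4=4.
Step 2. [r3c3∈{1}] r3c3 is down to just 1 ⇒ r3c3=1.
Step 3. [r1c4∈{2}] nothing but 2 survives at r1c4. So r1c4=2.
Step 4. [r2c2∈{4}] nothing but 4 survives at r2c2, so r2c2=4.
Step 5. [r4c2∈{3}] r4c2's peers cover all but 3. So r4c2=3.
Step 6. [r2c1∈{2}] r2c1 has the single candidate 2 ⇒ r2c1=2.
Step 7. [r3c4∈{3}] only 3 remains possible at r3c4 ⇒ r3c4=3.
Step 8. [r1c3∈{4}] r1c3 has the single candidate 4, so r1c3=4.

Answer: 3 1 4 2 / 2 4 3 1 / 4 2 1 3 / 1 3 2 4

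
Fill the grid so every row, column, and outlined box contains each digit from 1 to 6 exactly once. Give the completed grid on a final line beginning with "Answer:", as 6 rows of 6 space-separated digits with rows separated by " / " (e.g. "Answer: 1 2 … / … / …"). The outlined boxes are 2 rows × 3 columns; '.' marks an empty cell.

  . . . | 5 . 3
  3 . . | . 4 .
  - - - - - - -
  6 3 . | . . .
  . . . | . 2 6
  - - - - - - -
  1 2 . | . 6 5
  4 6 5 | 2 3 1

Step 1. [r1c5∈{1}] only 1 remains possible at r1c5, so r1c5=1.
Step 2. [r3c3∈{1,2,4}] in row 3, 2 fits only at r3c3. So r3c3=2.
Step 3. [r3c4∈{1,4}] in row 3, 1 fits only at r3c4 ⇒ r3c4=1.
Step 4. [r1c2∈{4}] r1c2's peers cover all but 4 ⇒ r1c2=4.
Step 5. [r2c2∈{1,5}] across row 2, 5 lands solely at r2c2. So r2c2=5.
Step 6. [r4c3∈{1,4}] r4c3 is the only open cell in col 3 admitting 4. So r4c3=4.
Step 7. [r2c4∈{6}] r2c4 is down to just 6. So r2c4=6.
Step 8. [r1c1∈{2}] r1c1 has the single candidate 2 ⇒ r1c1=2.
Step 9. [r5c3∈{3}] r5c3 has the single candidate 3. So r5c3=3.
Step 10. [r3c5∈{5}] r3c5 has the single candidate 5 ⇒ r3c5=5.
Step 11. [r1c3∈{6}] nothing but 6 survives at r1c3. So r1c3=6.
Step 12. [r2c6∈{2}] nothing but 2 survives at r2c6 ⇒ r2c6=2.
Step 13. [r4c4∈{3}] nothing but 3 survives at r4c4, so r4c4=3.
Step 14. [r4c1∈{5}] only 5 remains possible at r4c1 ⇒ r4c1=5.
Step 15. [r2c3∈{1}] r2c3's peers cover all but 1. So r2c3=1.
Step 16. [r3c6∈{4}] r3c6's peers cover all but 4. So r3c6=4.
Step 17. [r5c4∈{4}] r5c4's peers cover all but 4. So r5c4=4.
Step 18. [r4c2∈{1}] r4c2 has the single candidate 1 ⇒ r4c2=1.

Answer: 2 4 6 5 1 3 / 3 5 1 6 4 2 / 6 3 2 1 5 4 / 5 1 4 3 2 6 / 1 2 3 4 6 5 / 4 6 5 2 3 1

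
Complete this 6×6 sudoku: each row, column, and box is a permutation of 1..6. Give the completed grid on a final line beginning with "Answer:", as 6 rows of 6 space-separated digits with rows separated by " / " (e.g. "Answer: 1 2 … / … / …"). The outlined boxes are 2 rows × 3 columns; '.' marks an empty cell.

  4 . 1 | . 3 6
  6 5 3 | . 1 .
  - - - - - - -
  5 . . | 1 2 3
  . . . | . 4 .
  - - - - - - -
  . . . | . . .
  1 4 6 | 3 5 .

Step 1. [r1c2∈{2}] r1c2 has the single candidate 2, so r1c2=2.
Step 2. [r6c6∈{2}] nothing but 2 survives at r6c6 ⇒ r6c6=2.
Step 3. [r4c4∈{5,6}] in box 4, 6 fits only at r4c4, so r4c4=6.
Step 4. [r5c4∈{4}] r5c4's peers cover all but 4. So r5c4=4.
Step 5. [r4c3∈{2}] r4c3 is down to just 2, so r4c3=2.
Step 6. [r5c2∈{3}] nothing but 3 survives at r5c2. So r5c2=3.
Step 7. [r5c1∈{2}] r5c1 is down to just 2. So r5c1=2.
Step 8. [r2c4∈{2}] r2c4 is down to just 2. So r2c4=2.
Step 9. [r3c3∈{4}] r3c3 has the single candidate 4. So r3c3=4.
Step 10. [r3c2∈{6}] r3c2 has the single candidate 6. So r3c2=6.
Step 11. [r2c6∈{4}] only 4 remains possible at r2c6 ⇒ r2c6=4.
Step 12. [r5c3∈{5}] only 5 remains possible at r5c3. So r5c3=5.
Step 13. [r5c6∈{1}] r5c6's peers cover all but 1. So r5c6=1.
Step 14. [r4c2∈{1}] nothing but 1 survives at r4c2, so r4c2=1.
Step 15. [r5c5∈{6}] only 6 remains possible at r5c5 ⇒ r5c5=6.
Step 16. [r1c4∈{5}] only 5 remains possible at r1c4 ⇒ r1c4=5.
Step 17. [r4c6∈{5}] nothing but 5 survives at r4c6 ⇒ r4c6=5.
Step 18. [r4c1∈{3}] r4c1 has the single candidate 3. So r4c1=3.

Answer: 4 2 1 5 3 6 / 6 5 3 2 1 4 / 5 6 4 1 2 3 / 3 1 2 6 4 5 / 2 3 5 4 6 1 / 1 4 6 3 5 2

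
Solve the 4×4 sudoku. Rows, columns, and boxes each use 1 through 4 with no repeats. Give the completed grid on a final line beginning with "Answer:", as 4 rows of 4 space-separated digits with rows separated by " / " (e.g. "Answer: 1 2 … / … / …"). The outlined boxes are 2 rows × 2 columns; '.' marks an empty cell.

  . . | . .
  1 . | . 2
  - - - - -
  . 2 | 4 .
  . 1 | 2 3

Step 1. [r1c4∈{1,4}] across col 4, 4 lands solely at r1c4 ⇒ r1c4=4.
Step 2. [r1c2∈{3}] r1c2's peers cover all but 3, so r1c2=3.
Step 3. [r3c1∈{3}] r3c1 has the single candidate 3. So r3c1=3.
Step 4. [r4c1∈{4}] r4c1 is down to just 4, so r4c1=4.
Step 5. [r3c4∈{1}] r3c4's peers cover all but 1. So r3c4=1.
Step 6. [r2c2∈{4}] r2c2 has the single candidate 4. So r2c2=4.
Step 7. [r2c3∈{3}] only 3 remains possible at r2c3, so r2c3=3.
Step 8. [r1c1∈{2}] r1c1 is down to just 2. So r1c1=2.
Step 9. [r1c3∈{1}] nothing but 1 survives at r1c3 ⇒ r1c3=1.

Answer: 2 3 1 4 / 1 4 3 2 / 3 2 4 1 / 4 1 2 3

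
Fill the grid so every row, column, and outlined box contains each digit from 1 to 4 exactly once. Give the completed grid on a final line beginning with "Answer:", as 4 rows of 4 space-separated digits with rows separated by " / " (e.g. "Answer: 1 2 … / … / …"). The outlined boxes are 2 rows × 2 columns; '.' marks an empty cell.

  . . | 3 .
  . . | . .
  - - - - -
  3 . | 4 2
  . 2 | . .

Step 1. [r3c2∈{1}] r3c2's peers cover all but 1, so r3c2=1.
Step 2. [r1c2∈{4}] r1c2 is down to just 4 ⇒ r1c2=4.
Step 3. [r1c4∈{1}] r1c4 has the single candidate 1, so r1c4=1.
Step 4. [r1c1∈{2}] r1c1 has the single candidate 2, so r1c1=2.
Step 5. [r2c4∈{4}] only 4 remains possible at r2c4. So r2c4=4.
Step 6. [r2c1∈{1}] r2c1's peers cover all but 1 ⇒ r2c1=1.
Step 7. [r4c4∈{3}] nothing but 3 survives at r4c4. So r4c4=3.
Step 8. [r2c3∈{2}] nothing but 2 survives at r2c3 ⇒ r2c3=2.
Step 9. [r2c2∈{3}] nothing but 3 survives at r2c2, so r2c2=3.
Step 10. [r4c3∈{1}] nothing but 1 survives at r4c3. So r4c3=1.
Step 11. [r4c1∈{4}] r4c1 has the single candidate 4, so r4c1=4.

Answer: 2 4 3 1 / 1 3 2 4 / 3 1 4 2 / 4 2 1 3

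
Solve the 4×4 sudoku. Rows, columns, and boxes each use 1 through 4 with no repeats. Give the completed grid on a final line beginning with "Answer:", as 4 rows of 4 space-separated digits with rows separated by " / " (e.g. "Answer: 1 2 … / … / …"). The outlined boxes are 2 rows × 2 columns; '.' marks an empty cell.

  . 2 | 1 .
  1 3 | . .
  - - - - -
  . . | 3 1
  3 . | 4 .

Step 1. [r2c4∈{2,4}] r2c4 is the only open cell in row 2 admitting 4, so r2c4=4.
Step 2. [r1c1∈{4}] nothing but 4 survives at r1c1 ⇒ r1c1=4.
Step 3. [r1c4∈{3}] nothing but 3 survives at r1c4 ⇒ r1c4=3.
Step 4. [r3c1∈{2}] r3c1's peers cover all but 2, so r3c1=2.
Step 5. [r4c2∈{1}] nothing but 1 survives at r4c2. So r4c2=1.
Step 6. [r4c4∈{2}] r4c4 has the single candidate 2 ⇒ r4c4=2.
Step 7. [r2c3∈{2}] r2c3's peers cover all but 2, so r2c3=2.
Step 8. [r3c2∈{4}] r3c2 has the single candidate 4 ⇒ r3c2=4.

Answer: 4 2 1 3 / 1 3 2 4 / 2 4 3 1 / 3 1 4 2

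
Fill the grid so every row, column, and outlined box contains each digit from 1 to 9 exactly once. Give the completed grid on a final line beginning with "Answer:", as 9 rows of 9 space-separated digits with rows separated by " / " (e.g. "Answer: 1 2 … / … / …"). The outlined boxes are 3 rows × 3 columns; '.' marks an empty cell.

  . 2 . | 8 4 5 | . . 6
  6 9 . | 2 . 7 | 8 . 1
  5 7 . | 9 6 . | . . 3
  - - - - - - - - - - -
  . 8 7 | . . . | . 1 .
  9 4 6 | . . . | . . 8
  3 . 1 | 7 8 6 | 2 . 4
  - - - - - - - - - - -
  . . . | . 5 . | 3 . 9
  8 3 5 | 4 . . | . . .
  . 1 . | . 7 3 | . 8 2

Step 1. [r4c9∈{5}] nothing but 5 survives at r4c9, so r4c9=5.
Step 2. [r9c1∈{4}] only 4 remains possible at r9c1 ⇒ r9c1=4.
Step 3. [r8c7∈{1,6,7}] in col 7, 1 fits only at r8c7. So r8c7=1.
Step 4. [r7c8∈{4,6,7}] 4 has one home in row 7: r7c8 ⇒ r7c8=4.
Step 5. [r5c5∈{1,2,3}] across col 5, 1 lands solely at r5c5. So r5c5=1.
Step 6. [r5c6∈{2}] nothing but 2 survives at r5c6 ⇒ r5c6=2.
Step 7. [r5c7∈{7}] r5c7's peers cover all but 7 ⇒ r5c7=7.
Step 8. [r9c4∈{6}] only 6 remains possible at r9c4. So r9c4=6.
Step 9. [r6c8∈{9}] r6c8's peers cover all but 9 ⇒ r6c8=9.
Step 10. [r2c5∈{3}] r2c5 is down to just 3, so r2c5=3.
Step 11. [r8c6∈{9}] r8c6's peers cover all but 9 ⇒ r8c6=9.
Step 12. [r4c1∈{2}] r4c1 is down to just 2, so r4c1=2.
Step 13. [r3c7∈{4}] only 4 remains possible at r3c7 ⇒ r3c7=4.
Step 14. [r7c6∈{1,8}] in row 7, 8 fits only at r7c6, so r7c6=8.
Step 15. [r5c8∈{3}] r5c8 has the single candidate 3. So r5c8=3.
Step 16. [r8c8∈{6,7}] row 8 places 6 nowhere but r8c8 ⇒ r8c8=6.
Step 17. [r4c6∈{4}] r4c6 has the single candidate 4. So r4c6=4.
Step 18. [r5c4∈{5}] only 5 remains possible at r5c4 ⇒ r5c4=5.
Step 19. [r3c3∈{8}] r3c3's peers cover all but 8 ⇒ r3c3=8.
Step 20. [r7c3∈{2}] nothing but 2 survives at r7c3, so r7c3=2.
Step 21. [r7c4∈{1}] nothing but 1 survives at r7c4 ⇒ r7c4=1.
Step 22. [r2c8∈{5}] r2c8's peers cover all but 5. So r2c8=5.
Step 23. [r1c1∈{1}] nothing but 1 survives at r1c1 ⇒ r1c1=1.
Step 24. [r9c3∈{9}] nothing but 9 survives at r9c3. So r9c3=9.
Step 25. [r8c9∈{7}] r8c9 has the single candidate 7, so r8c9=7.
Step 26. [r1c7∈{9}] r1c7 is down to just 9 ⇒ r1c7=9.
Step 27. [r4c5∈{9}] r4c5 has the single candidate 9 ⇒ r4c5=9.
Step 28. [r8c5∈{2}] nothing but 2 survives at r8c5, so r8c5=2.
Step 29. [r3c6∈{1}] r3c6 has the single candidate 1, so r3c6=1.
Step 30. [r7c2∈{6}] only 6 remains possible at r7c2, so r7c2=6.
Step 31. [r6c2∈{5}] r6c2 is down to just 5. So r6c2=5.
Step 32. [r1c3∈{3}] r1c3's peers cover all but 3. So r1c3=3.
Step 33. [r9c7∈{5}] r9c7's peers cover all but 5. So r9c7=5.
Step 34. [r7c1∈{7}] r7c1 is down to just 7 ⇒ r7c1=7.
Step 35. [r4c4∈{3}] only 3 remains possible at r4c4. So r4c4=3.
Step 36. [r1c8∈{7}] only 7 remains possible at r1c8, so r1c8=7.
Step 37. [r2c3∈{4}] r2c3's peers cover all but 4 ⇒ r2c3=4.
Step 38. [r4c7∈{6}] only 6 remains possible at r4c7, so r4c7=6.
Step 39. [r3c8∈{2}] nothing but 2 survives at r3c8. So r3c8=2.

Answer: 1 2 3 8 4 5 9 7 6 / 6 9 4 2 3 7 8 5 1 / 5 7 8 9 6 1 4 2 3 / 2 8 7 3 9 4 6 1 5 / 9 4 6 5 1 2 7 3 8 / 3 5 1 7 8 6 2 9 4 / 7 6 2 1 5 8 3 4 9 / 8 3 5 4 2 9 1 6 7 / 4 1 9 6 7 3 5 8 2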